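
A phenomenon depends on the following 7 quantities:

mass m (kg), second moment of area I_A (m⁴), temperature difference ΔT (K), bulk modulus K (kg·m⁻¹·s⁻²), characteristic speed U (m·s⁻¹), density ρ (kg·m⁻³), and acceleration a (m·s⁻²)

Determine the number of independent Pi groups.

3

There are 7 variables and 4 base dimensions (M, L, T, Θ).
The dimension matrix has rank 4.
Independent dimensionless groups: 7 − 4 = 3.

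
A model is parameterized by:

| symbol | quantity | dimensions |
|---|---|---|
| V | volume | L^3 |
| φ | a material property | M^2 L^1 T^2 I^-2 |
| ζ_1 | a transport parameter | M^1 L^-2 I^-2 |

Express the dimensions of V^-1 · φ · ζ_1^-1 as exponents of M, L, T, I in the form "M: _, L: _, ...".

M: 1, L: 0, T: 2, I: 0

Collect each base-dimension exponent across the product:
  M: −(0) + (2) − (1) = 1
  L: −(3) + (1) − (-2) = 0
  T: −(0) + (2) − (0) = 2
  I: −(0) + (-2) − (-2) = 0
So the dimensions are [M T²].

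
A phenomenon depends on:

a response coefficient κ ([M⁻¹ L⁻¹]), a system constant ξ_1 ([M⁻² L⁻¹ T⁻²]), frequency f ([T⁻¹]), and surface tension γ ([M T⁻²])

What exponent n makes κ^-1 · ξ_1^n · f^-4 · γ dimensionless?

1

Balance the M exponent: (-2)·n from ξ_1, plus −(-1) − 4·(0) + (1) = 2 from the rest, must sum to zero.
-2n + 2 = 0, so n = 1.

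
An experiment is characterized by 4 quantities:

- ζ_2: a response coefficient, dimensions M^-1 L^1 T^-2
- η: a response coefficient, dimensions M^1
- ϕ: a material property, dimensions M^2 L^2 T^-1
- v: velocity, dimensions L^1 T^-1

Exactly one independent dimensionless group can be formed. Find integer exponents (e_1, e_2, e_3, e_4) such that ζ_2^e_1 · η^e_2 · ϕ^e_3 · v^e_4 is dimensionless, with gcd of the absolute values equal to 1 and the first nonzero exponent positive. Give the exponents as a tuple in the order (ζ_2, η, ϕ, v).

(1, -1, 1, -3)

M: e_1·(-1) + e_2·(1) + e_3·(2) + e_4·(0) = 0
L: e_1·(1) + e_2·(0) + e_3·(2) + e_4·(1) = 0
T: e_1·(-2) + e_2·(0) + e_3·(-1) + e_4·(-1) = 0
Solving this homogeneous linear system for the smallest-integer solution (first nonzero entry positive) gives (1, -1, 1, -3).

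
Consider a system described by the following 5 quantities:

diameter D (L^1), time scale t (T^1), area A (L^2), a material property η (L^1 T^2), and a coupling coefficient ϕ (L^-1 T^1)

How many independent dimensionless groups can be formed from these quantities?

There are 5 variables and 2 base dimensions (L, T).
The dimension matrix has rank 2.
Independent dimensionless groups: 5 − 2 = 3.

3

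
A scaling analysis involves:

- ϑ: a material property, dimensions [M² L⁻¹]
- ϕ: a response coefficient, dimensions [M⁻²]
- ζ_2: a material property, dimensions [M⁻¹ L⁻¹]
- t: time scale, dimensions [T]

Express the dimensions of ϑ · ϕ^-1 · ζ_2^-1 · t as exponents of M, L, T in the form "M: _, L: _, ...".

Collect each base-dimension exponent across the product:
  M: (2) − (-2) − (-1) + (0) = 5
  L: (-1) − (0) − (-1) + (0) = 0
  T: (0) − (0) − (0) + (1) = 1
So the dimensions are [M⁵ T].

M: 5, L: 0, T: 1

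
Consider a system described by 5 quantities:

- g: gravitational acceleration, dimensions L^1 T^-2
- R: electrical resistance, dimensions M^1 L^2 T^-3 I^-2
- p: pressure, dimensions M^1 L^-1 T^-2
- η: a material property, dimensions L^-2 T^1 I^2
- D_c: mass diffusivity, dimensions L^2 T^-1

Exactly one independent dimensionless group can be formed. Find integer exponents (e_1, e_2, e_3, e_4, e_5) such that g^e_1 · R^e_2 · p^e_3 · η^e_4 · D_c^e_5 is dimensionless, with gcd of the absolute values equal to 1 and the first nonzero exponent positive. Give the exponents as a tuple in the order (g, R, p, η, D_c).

M: e_1·(0) + e_2·(1) + e_3·(1) + e_4·(0) + e_5·(0) = 0
L: e_1·(1) + e_2·(2) + e_3·(-1) + e_4·(-2) + e_5·(2) = 0
T: e_1·(-2) + e_2·(-3) + e_3·(-2) + e_4·(1) + e_5·(-1) = 0
I: e_1·(0) + e_2·(-2) + e_3·(0) + e_4·(2) + e_5·(0) = 0
Solving this homogeneous linear system for the smallest-integer solution (first nonzero entry positive) gives (1, 3, -3, 3, -2).

(1, 3, -3, 3, -2)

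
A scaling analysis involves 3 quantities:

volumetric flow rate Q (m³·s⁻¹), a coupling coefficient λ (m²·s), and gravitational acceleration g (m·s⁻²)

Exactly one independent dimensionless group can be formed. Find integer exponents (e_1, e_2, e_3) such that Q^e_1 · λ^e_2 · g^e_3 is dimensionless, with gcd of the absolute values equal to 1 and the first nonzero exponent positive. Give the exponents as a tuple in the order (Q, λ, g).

L: e_1·(3) + e_2·(2) + e_3·(1) = 0
T: e_1·(-1) + e_2·(1) + e_3·(-2) = 0
Solving this homogeneous linear system for the smallest-integer solution (first nonzero entry positive) gives (1, -1, -1).

(1, -1, -1)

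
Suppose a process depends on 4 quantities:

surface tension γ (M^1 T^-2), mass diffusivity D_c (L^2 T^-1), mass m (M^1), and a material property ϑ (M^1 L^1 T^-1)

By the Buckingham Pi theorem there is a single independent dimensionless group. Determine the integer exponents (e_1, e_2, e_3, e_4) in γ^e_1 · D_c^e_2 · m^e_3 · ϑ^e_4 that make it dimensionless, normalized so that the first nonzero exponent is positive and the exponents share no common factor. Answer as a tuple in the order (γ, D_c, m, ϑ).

M: e_1·(1) + e_2·(0) + e_3·(1) + e_4·(1) = 0
L: e_1·(0) + e_2·(2) + e_3·(0) + e_4·(1) = 0
T: e_1·(-2) + e_2·(-1) + e_3·(0) + e_4·(-1) = 0
Solving this homogeneous linear system for the smallest-integer solution (first nonzero entry positive) gives (1, 2, 3, -4).

(1, 2, 3, -4)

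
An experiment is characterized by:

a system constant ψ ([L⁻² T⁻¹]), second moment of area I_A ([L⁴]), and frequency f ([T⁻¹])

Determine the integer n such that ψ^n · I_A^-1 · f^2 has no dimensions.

Balance the L exponent: (-2)·n from ψ, plus −(4) + 2·(0) = -4 from the rest, must sum to zero.
-2n − 4 = 0, so n = -2.

-2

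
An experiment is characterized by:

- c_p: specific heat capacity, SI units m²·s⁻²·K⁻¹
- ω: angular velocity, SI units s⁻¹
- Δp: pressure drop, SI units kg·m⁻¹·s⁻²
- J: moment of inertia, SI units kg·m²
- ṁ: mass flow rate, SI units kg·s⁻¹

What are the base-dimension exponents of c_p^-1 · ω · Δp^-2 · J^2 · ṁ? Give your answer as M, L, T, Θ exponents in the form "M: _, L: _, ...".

Collect each base-dimension exponent across the product:
  M: −(0) + (0) − 2·(1) + 2·(1) + (1) = 1
  L: −(2) + (0) − 2·(-1) + 2·(2) + (0) = 4
  T: −(-2) + (-1) − 2·(-2) + 2·(0) + (-1) = 4
  Θ: −(-1) + (0) − 2·(0) + 2·(0) + (0) = 1
So the dimensions are [M L⁴ T⁴ Θ].

M: 1, L: 4, T: 4, Θ: 1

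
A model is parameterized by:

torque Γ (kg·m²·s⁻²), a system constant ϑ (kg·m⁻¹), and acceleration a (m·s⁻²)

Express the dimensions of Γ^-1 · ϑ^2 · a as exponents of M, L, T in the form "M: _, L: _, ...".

M: 1, L: -3, T: 0

Collect each base-dimension exponent across the product:
  M: −(1) + 2·(1) + (0) = 1
  L: −(2) + 2·(-1) + (1) = -3
  T: −(-2) + 2·(0) + (-2) = 0
So the dimensions are [M L⁻³].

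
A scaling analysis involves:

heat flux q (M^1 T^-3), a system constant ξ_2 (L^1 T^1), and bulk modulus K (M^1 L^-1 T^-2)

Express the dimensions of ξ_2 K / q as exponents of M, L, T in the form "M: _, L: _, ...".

Collect each base-dimension exponent across the product:
  M: −(1) + (0) + (1) = 0
  L: −(0) + (1) + (-1) = 0
  T: −(-3) + (1) + (-2) = 2
So the dimensions are [T²].

M: 0, L: 0, T: 2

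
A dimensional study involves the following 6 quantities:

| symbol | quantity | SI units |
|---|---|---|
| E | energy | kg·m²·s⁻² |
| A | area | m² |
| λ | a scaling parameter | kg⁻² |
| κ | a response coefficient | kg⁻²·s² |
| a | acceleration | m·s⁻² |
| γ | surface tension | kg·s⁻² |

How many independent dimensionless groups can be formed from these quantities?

There are 6 variables and 3 base dimensions (M, L, T).
The dimension matrix has rank 3.
Independent dimensionless groups: 6 − 3 = 3.

3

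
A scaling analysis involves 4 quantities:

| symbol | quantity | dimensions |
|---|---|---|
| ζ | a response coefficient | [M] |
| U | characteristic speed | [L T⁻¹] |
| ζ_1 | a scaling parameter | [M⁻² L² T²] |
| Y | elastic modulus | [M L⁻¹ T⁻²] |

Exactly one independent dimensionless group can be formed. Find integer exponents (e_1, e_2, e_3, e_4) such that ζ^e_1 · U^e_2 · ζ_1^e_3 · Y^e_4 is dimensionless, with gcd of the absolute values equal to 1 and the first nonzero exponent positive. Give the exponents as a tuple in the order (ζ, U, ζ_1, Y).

(2, -2, 3, 4)

M: e_1·(1) + e_2·(0) + e_3·(-2) + e_4·(1) = 0
L: e_1·(0) + e_2·(1) + e_3·(2) + e_4·(-1) = 0
T: e_1·(0) + e_2·(-1) + e_3·(2) + e_4·(-2) = 0
Solving this homogeneous linear system for the smallest-integer solution (first nonzero entry positive) gives (2, -2, 3, 4).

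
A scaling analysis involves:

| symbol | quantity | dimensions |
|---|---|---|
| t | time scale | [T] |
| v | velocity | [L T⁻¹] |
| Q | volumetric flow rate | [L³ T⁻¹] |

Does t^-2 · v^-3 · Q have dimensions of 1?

Sum the exponent of each base dimension across the product:
  M: −2·[t]_M − 3·[v]_M + [Q]_M = −2·(0) − 3·(0) + (0) = 0
  L: −2·[t]_L − 3·[v]_L + [Q]_L = −2·(0) − 3·(1) + (3) = 0
  T: −2·[t]_T − 3·[v]_T + [Q]_T = −2·(1) − 3·(-1) + (-1) = 0
  Θ: −2·[t]_Θ − 3·[v]_Θ + [Q]_Θ = −2·(0) − 3·(0) + (0) = 0
All base exponents vanish — dimensionless.

yes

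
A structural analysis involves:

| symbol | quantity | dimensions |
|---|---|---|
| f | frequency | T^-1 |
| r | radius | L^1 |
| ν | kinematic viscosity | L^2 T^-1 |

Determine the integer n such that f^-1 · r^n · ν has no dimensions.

Balance the L exponent: (1)·n from r, plus −(0) + (2) = 2 from the rest, must sum to zero.
n + 2 = 0, so n = -2.

-2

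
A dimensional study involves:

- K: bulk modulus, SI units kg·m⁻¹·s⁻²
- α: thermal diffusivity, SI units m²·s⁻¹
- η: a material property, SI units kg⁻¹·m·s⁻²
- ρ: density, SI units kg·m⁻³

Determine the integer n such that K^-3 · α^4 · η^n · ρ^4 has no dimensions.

1

Balance the M exponent: (-1)·n from η, plus −3·(1) + 4·(0) + 4·(1) = 1 from the rest, must sum to zero.
−n + 1 = 0, so n = 1.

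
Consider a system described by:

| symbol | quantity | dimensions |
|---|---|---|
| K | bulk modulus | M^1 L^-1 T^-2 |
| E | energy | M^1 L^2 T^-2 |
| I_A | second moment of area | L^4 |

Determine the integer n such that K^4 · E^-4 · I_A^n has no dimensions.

Balance the L exponent: (4)·n from I_A, plus 4·(-1) − 4·(2) = -12 from the rest, must sum to zero.
4n − 12 = 0, so n = 3.

3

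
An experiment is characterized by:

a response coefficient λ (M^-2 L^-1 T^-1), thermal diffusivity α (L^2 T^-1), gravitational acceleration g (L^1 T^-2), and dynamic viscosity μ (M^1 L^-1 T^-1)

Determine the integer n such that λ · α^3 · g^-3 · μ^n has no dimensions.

Balance the M exponent: (1)·n from μ, plus (-2) + 3·(0) − 3·(0) = -2 from the rest, must sum to zero.
n − 2 = 0, so n = 2.

2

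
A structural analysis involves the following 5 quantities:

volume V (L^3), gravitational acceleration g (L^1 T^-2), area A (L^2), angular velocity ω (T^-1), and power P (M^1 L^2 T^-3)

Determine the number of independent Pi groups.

2

There are 5 variables and 3 base dimensions (M, L, T).
The dimension matrix has rank 3.
Independent dimensionless groups: 5 − 3 = 2.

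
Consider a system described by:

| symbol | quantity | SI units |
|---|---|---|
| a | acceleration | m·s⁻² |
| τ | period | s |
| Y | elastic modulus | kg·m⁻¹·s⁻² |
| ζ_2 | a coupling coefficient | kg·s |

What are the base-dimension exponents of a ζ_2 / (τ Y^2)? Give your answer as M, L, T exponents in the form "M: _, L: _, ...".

Collect each base-dimension exponent across the product:
  M: (0) − (0) − 2·(1) + (1) = -1
  L: (1) − (0) − 2·(-1) + (0) = 3
  T: (-2) − (1) − 2·(-2) + (1) = 2
So the dimensions are [M⁻¹ L³ T²].

M: -1, L: 3, T: 2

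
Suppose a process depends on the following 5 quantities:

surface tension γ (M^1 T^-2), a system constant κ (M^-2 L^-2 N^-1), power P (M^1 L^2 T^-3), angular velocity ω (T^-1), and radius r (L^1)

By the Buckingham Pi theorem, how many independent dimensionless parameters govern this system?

1

There are 5 variables and 4 base dimensions (M, L, T, N).
The dimension matrix has rank 4.
Independent dimensionless groups: 5 − 4 = 1.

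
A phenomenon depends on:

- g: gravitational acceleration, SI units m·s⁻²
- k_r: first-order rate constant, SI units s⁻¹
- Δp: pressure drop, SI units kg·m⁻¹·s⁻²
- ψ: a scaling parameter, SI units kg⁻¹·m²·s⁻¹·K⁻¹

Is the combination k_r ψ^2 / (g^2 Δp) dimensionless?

no

Sum the exponent of each base dimension across the product:
  M: −2·[g]_M + [k_r]_M − [Δp]_M + 2·[ψ]_M = −2·(0) + (0) − (1) + 2·(-1) = -3
  L: −2·[g]_L + [k_r]_L − [Δp]_L + 2·[ψ]_L = −2·(1) + (0) − (-1) + 2·(2) = 3
  T: −2·[g]_T + [k_r]_T − [Δp]_T + 2·[ψ]_T = −2·(-2) + (-1) − (-2) + 2·(-1) = 3
  Θ: −2·[g]_Θ + [k_r]_Θ − [Δp]_Θ + 2·[ψ]_Θ = −2·(0) + (0) − (0) + 2·(-1) = -2
Net dimensions [M⁻³ L³ T³ Θ⁻²] ≠ [1] — not dimensionless.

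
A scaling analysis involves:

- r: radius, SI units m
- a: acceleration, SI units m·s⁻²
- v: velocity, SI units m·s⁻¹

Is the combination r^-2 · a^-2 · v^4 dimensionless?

Sum the exponent of each base dimension across the product:
  L: −2·[r]_L − 2·[a]_L + 4·[v]_L = −2·(1) − 2·(1) + 4·(1) = 0
  T: −2·[r]_T − 2·[a]_T + 4·[v]_T = −2·(0) − 2·(-2) + 4·(-1) = 0
All base exponents vanish — dimensionless.

yes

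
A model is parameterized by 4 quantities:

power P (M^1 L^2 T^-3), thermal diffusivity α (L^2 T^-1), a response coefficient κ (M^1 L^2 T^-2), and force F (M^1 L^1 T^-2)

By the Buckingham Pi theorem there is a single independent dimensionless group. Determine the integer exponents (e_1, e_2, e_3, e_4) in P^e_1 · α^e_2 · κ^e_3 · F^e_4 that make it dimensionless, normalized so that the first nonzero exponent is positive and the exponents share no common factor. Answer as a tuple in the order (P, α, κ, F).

(1, -1, 1, -2)

M: e_1·(1) + e_2·(0) + e_3·(1) + e_4·(1) = 0
L: e_1·(2) + e_2·(2) + e_3·(2) + e_4·(1) = 0
T: e_1·(-3) + e_2·(-1) + e_3·(-2) + e_4·(-2) = 0
Solving this homogeneous linear system for the smallest-integer solution (first nonzero entry positive) gives (1, -1, 1, -2).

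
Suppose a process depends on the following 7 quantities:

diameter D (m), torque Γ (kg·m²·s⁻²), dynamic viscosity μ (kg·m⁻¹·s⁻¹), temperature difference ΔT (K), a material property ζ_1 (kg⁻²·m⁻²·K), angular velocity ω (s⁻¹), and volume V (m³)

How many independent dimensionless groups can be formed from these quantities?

3

There are 7 variables and 4 base dimensions (M, L, T, Θ).
The dimension matrix has rank 4.
Independent dimensionless groups: 7 − 4 = 3.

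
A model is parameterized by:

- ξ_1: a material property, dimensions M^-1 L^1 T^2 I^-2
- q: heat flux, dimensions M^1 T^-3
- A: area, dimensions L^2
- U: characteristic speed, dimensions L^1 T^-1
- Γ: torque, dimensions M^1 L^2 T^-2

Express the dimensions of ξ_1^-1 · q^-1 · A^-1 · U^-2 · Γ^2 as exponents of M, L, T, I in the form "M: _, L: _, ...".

Collect each base-dimension exponent across the product:
  M: −(-1) − (1) − (0) − 2·(0) + 2·(1) = 2
  L: −(1) − (0) − (2) − 2·(1) + 2·(2) = -1
  T: −(2) − (-3) − (0) − 2·(-1) + 2·(-2) = -1
  I: −(-2) − (0) − (0) − 2·(0) + 2·(0) = 2
So the dimensions are [M² L⁻¹ T⁻¹ I²].

M: 2, L: -1, T: -1, I: 2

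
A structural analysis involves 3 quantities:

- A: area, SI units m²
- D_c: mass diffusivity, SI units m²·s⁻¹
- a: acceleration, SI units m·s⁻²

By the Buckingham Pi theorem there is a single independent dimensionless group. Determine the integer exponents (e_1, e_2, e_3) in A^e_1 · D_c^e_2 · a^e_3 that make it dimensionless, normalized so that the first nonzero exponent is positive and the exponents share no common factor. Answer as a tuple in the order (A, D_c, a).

(3, -4, 2)

L: e_1·(2) + e_2·(2) + e_3·(1) = 0
T: e_1·(0) + e_2·(-1) + e_3·(-2) = 0
Solving this homogeneous linear system for the smallest-integer solution (first nonzero entry positive) gives (3, -4, 2).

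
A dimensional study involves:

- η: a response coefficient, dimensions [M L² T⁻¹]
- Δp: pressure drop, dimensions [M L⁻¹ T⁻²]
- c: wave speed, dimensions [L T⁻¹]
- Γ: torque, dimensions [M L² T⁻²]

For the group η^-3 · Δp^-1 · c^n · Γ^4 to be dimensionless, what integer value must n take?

Balance the L exponent: (1)·n from c, plus −3·(2) − (-1) + 4·(2) = 3 from the rest, must sum to zero.
n + 3 = 0, so n = -3.

-3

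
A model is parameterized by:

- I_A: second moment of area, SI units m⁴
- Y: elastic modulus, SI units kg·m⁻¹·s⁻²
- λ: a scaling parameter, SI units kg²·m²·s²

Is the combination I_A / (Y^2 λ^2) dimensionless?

no

Sum the exponent of each base dimension across the product:
  M: [I_A]_M − 2·[Y]_M − 2·[λ]_M = (0) − 2·(1) − 2·(2) = -6
  L: [I_A]_L − 2·[Y]_L − 2·[λ]_L = (4) − 2·(-1) − 2·(2) = 2
  T: [I_A]_T − 2·[Y]_T − 2·[λ]_T = (0) − 2·(-2) − 2·(2) = 0
Net dimensions [M⁻⁶ L²] ≠ [1] — not dimensionless.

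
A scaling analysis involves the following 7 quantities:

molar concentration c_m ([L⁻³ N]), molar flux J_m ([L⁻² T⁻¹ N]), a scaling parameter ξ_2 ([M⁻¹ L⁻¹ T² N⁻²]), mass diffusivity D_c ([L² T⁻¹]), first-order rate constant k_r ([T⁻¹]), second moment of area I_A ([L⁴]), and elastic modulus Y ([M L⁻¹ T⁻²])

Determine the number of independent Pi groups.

There are 7 variables and 4 base dimensions (M, L, T, N).
The dimension matrix has rank 4.
Independent dimensionless groups: 7 − 4 = 3.

3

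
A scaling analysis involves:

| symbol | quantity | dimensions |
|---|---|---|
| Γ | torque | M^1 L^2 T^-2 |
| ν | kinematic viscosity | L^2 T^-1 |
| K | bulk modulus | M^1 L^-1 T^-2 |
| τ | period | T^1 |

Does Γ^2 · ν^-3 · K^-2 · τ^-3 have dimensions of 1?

Sum the exponent of each base dimension across the product:
  M: 2·[Γ]_M − 3·[ν]_M − 2·[K]_M − 3·[τ]_M = 2·(1) − 3·(0) − 2·(1) − 3·(0) = 0
  L: 2·[Γ]_L − 3·[ν]_L − 2·[K]_L − 3·[τ]_L = 2·(2) − 3·(2) − 2·(-1) − 3·(0) = 0
  T: 2·[Γ]_T − 3·[ν]_T − 2·[K]_T − 3·[τ]_T = 2·(-2) − 3·(-1) − 2·(-2) − 3·(1) = 0
All base exponents vanish — dimensionless.

yes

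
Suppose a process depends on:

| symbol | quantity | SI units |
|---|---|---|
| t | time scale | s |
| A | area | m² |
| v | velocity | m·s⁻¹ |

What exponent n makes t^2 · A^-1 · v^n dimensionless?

2

Balance the L exponent: (1)·n from v, plus 2·(0) − (2) = -2 from the rest, must sum to zero.
n − 2 = 0, so n = 2.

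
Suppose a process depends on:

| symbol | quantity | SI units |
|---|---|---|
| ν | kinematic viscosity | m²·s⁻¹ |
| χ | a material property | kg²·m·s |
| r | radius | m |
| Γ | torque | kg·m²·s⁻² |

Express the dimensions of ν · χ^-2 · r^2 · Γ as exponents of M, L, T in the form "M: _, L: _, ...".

M: -3, L: 4, T: -5

Collect each base-dimension exponent across the product:
  M: (0) − 2·(2) + 2·(0) + (1) = -3
  L: (2) − 2·(1) + 2·(1) + (2) = 4
  T: (-1) − 2·(1) + 2·(0) + (-2) = -5
So the dimensions are [M⁻³ L⁴ T⁻⁵].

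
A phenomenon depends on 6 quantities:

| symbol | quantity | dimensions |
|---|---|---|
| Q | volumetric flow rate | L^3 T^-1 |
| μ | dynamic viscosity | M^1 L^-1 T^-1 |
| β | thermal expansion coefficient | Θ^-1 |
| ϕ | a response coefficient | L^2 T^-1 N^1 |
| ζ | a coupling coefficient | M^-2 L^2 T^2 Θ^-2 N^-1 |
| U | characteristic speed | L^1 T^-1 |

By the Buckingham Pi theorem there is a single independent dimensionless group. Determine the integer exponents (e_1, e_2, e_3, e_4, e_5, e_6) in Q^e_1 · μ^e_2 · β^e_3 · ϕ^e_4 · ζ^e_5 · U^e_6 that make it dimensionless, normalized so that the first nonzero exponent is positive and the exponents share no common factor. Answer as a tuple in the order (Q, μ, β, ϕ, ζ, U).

M: e_1·(0) + e_2·(1) + e_3·(0) + e_4·(0) + e_5·(-2) + e_6·(0) = 0
L: e_1·(3) + e_2·(-1) + e_3·(0) + e_4·(2) + e_5·(2) + e_6·(1) = 0
T: e_1·(-1) + e_2·(-1) + e_3·(0) + e_4·(-1) + e_5·(2) + e_6·(-1) = 0
Θ: e_1·(0) + e_2·(0) + e_3·(-1) + e_4·(0) + e_5·(-2) + e_6·(0) = 0
N: e_1·(0) + e_2·(0) + e_3·(0) + e_4·(1) + e_5·(-1) + e_6·(0) = 0
Solving this homogeneous linear system for the smallest-integer solution (first nonzero entry positive) gives (1, -4, 4, -2, -2, 1).

(1, -4, 4, -2, -2, 1)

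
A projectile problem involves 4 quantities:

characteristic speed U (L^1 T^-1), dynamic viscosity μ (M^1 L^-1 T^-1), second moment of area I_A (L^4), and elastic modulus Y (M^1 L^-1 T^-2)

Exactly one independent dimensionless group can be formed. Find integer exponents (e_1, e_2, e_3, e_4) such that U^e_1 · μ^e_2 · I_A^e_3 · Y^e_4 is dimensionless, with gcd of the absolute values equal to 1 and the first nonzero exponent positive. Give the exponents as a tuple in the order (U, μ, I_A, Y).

M: e_1·(0) + e_2·(1) + e_3·(0) + e_4·(1) = 0
L: e_1·(1) + e_2·(-1) + e_3·(4) + e_4·(-1) = 0
T: e_1·(-1) + e_2·(-1) + e_3·(0) + e_4·(-2) = 0
Solving this homogeneous linear system for the smallest-integer solution (first nonzero entry positive) gives (4, 4, -1, -4).

(4, 4, -1, -4)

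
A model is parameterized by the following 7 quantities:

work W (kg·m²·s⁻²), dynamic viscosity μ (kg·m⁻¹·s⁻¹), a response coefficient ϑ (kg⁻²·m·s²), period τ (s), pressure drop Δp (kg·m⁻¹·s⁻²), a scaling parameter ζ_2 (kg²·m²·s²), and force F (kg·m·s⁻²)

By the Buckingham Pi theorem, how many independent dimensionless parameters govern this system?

There are 7 variables and 3 base dimensions (M, L, T).
The dimension matrix has rank 3.
Independent dimensionless groups: 7 − 3 = 4.

4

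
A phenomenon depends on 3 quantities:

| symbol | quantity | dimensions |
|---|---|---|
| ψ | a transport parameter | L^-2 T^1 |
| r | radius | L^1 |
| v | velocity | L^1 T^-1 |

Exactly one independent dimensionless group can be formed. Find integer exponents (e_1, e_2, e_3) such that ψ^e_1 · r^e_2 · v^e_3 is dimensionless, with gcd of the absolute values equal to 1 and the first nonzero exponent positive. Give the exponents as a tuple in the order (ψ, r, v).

(1, 1, 1)

L: e_1·(-2) + e_2·(1) + e_3·(1) = 0
T: e_1·(1) + e_2·(0) + e_3·(-1) = 0
Solving this homogeneous linear system for the smallest-integer solution (first nonzero entry positive) gives (1, 1, 1).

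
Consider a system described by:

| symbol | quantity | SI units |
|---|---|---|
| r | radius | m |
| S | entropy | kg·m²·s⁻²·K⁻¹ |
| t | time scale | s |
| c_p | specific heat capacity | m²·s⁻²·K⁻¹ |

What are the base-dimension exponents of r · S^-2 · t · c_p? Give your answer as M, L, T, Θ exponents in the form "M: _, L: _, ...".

M: -2, L: -1, T: 3, Θ: 1

Collect each base-dimension exponent across the product:
  M: (0) − 2·(1) + (0) + (0) = -2
  L: (1) − 2·(2) + (0) + (2) = -1
  T: (0) − 2·(-2) + (1) + (-2) = 3
  Θ: (0) − 2·(-1) + (0) + (-1) = 1
So the dimensions are [M⁻² L⁻¹ T³ Θ].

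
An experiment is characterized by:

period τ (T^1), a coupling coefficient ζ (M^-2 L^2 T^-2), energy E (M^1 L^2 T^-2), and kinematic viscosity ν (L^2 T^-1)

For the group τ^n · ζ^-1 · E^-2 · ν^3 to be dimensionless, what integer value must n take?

Balance the T exponent: (1)·n from τ, plus −(-2) − 2·(-2) + 3·(-1) = 3 from the rest, must sum to zero.
n + 3 = 0, so n = -3.

-3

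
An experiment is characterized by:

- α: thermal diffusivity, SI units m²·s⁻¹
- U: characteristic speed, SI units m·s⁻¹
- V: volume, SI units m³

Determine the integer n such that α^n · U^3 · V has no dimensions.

-3

Balance the L exponent: (2)·n from α, plus 3·(1) + (3) = 6 from the rest, must sum to zero.
2n + 6 = 0, so n = -3.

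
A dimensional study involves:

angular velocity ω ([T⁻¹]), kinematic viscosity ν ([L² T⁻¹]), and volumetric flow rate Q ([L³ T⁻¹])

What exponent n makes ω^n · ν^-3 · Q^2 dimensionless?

1

Balance the T exponent: (-1)·n from ω, plus −3·(-1) + 2·(-1) = 1 from the rest, must sum to zero.
−n + 1 = 0, so n = 1.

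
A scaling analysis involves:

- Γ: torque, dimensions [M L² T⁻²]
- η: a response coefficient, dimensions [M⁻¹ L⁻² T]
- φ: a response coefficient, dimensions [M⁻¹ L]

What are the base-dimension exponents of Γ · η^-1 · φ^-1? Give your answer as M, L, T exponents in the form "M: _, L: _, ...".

M: 3, L: 3, T: -3

Collect each base-dimension exponent across the product:
  M: (1) − (-1) − (-1) = 3
  L: (2) − (-2) − (1) = 3
  T: (-2) − (1) − (0) = -3
So the dimensions are [M³ L³ T⁻³].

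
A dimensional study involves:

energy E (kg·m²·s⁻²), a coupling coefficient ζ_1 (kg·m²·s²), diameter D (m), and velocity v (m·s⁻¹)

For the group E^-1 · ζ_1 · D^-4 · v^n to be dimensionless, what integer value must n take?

4

Balance the L exponent: (1)·n from v, plus −(2) + (2) − 4·(1) = -4 from the rest, must sum to zero.
n − 4 = 0, so n = 4.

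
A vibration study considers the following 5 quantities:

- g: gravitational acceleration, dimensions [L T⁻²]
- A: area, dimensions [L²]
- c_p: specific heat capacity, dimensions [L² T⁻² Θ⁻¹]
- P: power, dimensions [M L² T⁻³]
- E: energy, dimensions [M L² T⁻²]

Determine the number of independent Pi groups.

There are 5 variables and 4 base dimensions (M, L, T, Θ).
The dimension matrix has rank 4.
Independent dimensionless groups: 5 − 4 = 1.

1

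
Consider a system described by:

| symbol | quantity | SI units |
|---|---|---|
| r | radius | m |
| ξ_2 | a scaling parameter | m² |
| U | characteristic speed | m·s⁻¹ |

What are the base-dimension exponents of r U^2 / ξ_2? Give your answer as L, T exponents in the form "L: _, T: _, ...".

L: 1, T: -2

Collect each base-dimension exponent across the product:
  L: (1) − (2) + 2·(1) = 1
  T: (0) − (0) + 2·(-1) = -2
So the dimensions are [L T⁻²].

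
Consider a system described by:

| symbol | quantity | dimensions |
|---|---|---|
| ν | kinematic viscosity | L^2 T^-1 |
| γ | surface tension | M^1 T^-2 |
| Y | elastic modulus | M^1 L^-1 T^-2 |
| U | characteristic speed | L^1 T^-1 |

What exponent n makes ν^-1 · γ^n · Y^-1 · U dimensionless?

1

Balance the M exponent: (1)·n from γ, plus −(0) − (1) + (0) = -1 from the rest, must sum to zero.
n − 1 = 0, so n = 1.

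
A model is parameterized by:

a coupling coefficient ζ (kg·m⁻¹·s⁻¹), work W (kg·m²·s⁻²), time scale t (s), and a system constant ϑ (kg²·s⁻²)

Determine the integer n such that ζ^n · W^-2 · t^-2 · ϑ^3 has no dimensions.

Balance the M exponent: (1)·n from ζ, plus −2·(1) − 2·(0) + 3·(2) = 4 from the rest, must sum to zero.
n + 4 = 0, so n = -4.

-4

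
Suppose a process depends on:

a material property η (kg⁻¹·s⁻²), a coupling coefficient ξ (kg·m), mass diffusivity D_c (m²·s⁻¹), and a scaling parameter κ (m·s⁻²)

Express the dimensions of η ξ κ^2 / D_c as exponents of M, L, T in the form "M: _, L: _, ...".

M: 0, L: 1, T: -5

Collect each base-dimension exponent across the product:
  M: (-1) + (1) − (0) + 2·(0) = 0
  L: (0) + (1) − (2) + 2·(1) = 1
  T: (-2) + (0) − (-1) + 2·(-2) = -5
So the dimensions are [L T⁻⁵].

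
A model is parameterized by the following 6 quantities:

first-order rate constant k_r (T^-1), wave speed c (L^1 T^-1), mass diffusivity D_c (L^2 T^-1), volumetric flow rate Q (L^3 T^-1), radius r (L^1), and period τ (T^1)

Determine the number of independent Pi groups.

There are 6 variables and 2 base dimensions (L, T).
The dimension matrix has rank 2.
Independent dimensionless groups: 6 − 2 = 4.

4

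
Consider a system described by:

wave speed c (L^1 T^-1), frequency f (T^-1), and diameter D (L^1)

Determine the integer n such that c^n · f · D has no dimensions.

-1

Balance the L exponent: (1)·n from c, plus (0) + (1) = 1 from the rest, must sum to zero.
n + 1 = 0, so n = -1.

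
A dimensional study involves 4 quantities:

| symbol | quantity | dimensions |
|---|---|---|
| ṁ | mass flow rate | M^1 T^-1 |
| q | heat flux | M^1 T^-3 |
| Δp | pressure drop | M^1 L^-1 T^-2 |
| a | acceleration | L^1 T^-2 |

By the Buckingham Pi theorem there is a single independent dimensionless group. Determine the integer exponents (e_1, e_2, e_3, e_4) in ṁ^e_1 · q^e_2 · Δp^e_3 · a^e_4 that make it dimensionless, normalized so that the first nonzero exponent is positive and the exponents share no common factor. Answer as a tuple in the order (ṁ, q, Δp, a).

(1, -3, 2, 2)

M: e_1·(1) + e_2·(1) + e_3·(1) + e_4·(0) = 0
L: e_1·(0) + e_2·(0) + e_3·(-1) + e_4·(1) = 0
T: e_1·(-1) + e_2·(-3) + e_3·(-2) + e_4·(-2) = 0
Solving this homogeneous linear system for the smallest-integer solution (first nonzero entry positive) gives (1, -3, 2, 2).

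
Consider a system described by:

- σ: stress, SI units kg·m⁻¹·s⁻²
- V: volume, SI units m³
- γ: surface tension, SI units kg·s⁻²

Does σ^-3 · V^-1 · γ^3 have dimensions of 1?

yes

Sum the exponent of each base dimension across the product:
  M: −3·[σ]_M − [V]_M + 3·[γ]_M = −3·(1) − (0) + 3·(1) = 0
  L: −3·[σ]_L − [V]_L + 3·[γ]_L = −3·(-1) − (3) + 3·(0) = 0
  T: −3·[σ]_T − [V]_T + 3·[γ]_T = −3·(-2) − (0) + 3·(-2) = 0
All base exponents vanish — dimensionless.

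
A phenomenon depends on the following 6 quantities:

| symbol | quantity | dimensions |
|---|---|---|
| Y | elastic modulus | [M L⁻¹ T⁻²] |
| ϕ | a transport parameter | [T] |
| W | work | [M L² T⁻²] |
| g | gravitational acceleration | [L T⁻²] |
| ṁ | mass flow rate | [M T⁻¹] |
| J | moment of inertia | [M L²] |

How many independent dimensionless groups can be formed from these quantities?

There are 6 variables and 3 base dimensions (M, L, T).
The dimension matrix has rank 3.
Independent dimensionless groups: 6 − 3 = 3.

3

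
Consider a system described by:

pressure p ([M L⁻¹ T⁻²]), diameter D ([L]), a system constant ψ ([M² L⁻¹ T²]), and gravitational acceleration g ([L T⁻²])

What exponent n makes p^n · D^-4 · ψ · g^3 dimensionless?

-2

Balance the M exponent: (1)·n from p, plus −4·(0) + (2) + 3·(0) = 2 from the rest, must sum to zero.
n + 2 = 0, so n = -2.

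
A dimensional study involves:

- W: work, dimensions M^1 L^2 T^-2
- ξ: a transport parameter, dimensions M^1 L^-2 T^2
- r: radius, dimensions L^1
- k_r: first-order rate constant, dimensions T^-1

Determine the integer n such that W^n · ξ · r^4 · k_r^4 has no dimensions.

Balance the M exponent: (1)·n from W, plus (1) + 4·(0) + 4·(0) = 1 from the rest, must sum to zero.
n + 1 = 0, so n = -1.

-1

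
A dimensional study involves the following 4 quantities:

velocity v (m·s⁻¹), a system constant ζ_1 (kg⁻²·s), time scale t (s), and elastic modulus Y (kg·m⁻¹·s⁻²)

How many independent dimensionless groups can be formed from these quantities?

There are 4 variables and 3 base dimensions (M, L, T).
The dimension matrix has rank 3.
Independent dimensionless groups: 4 − 3 = 1.

1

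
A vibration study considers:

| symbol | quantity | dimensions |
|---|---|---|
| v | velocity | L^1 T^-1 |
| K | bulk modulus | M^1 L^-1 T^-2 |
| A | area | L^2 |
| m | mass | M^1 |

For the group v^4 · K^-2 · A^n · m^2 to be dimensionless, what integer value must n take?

-3

Balance the L exponent: (2)·n from A, plus 4·(1) − 2·(-1) + 2·(0) = 6 from the rest, must sum to zero.
2n + 6 = 0, so n = -3.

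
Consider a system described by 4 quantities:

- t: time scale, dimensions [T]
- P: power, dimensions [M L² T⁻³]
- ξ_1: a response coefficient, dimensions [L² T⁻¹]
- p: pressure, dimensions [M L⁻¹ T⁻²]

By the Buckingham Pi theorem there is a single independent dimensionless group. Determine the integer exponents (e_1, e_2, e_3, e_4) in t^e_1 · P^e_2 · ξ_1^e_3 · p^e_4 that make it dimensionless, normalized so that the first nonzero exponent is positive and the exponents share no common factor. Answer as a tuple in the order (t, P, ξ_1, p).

M: e_1·(0) + e_2·(1) + e_3·(0) + e_4·(1) = 0
L: e_1·(0) + e_2·(2) + e_3·(2) + e_4·(-1) = 0
T: e_1·(1) + e_2·(-3) + e_3·(-1) + e_4·(-2) = 0
Solving this homogeneous linear system for the smallest-integer solution (first nonzero entry positive) gives (1, -2, 3, 2).

(1, -2, 3, 2)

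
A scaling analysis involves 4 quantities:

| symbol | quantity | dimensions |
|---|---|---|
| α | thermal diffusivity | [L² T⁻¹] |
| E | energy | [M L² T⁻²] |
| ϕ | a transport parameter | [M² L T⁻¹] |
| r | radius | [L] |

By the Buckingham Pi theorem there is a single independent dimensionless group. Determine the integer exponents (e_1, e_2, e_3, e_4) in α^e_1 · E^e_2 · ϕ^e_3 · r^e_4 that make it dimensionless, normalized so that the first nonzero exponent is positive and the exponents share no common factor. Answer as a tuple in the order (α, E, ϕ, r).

(3, -2, 1, -3)

M: e_1·(0) + e_2·(1) + e_3·(2) + e_4·(0) = 0
L: e_1·(2) + e_2·(2) + e_3·(1) + e_4·(1) = 0
T: e_1·(-1) + e_2·(-2) + e_3·(-1) + e_4·(0) = 0
Solving this homogeneous linear system for the smallest-integer solution (first nonzero entry positive) gives (3, -2, 1, -3).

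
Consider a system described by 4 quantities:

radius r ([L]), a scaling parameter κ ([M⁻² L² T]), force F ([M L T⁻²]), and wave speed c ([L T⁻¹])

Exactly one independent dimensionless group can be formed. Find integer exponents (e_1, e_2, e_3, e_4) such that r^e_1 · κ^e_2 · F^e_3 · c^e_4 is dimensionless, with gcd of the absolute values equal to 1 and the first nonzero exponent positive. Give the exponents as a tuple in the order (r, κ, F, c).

M: e_1·(0) + e_2·(-2) + e_3·(1) + e_4·(0) = 0
L: e_1·(1) + e_2·(2) + e_3·(1) + e_4·(1) = 0
T: e_1·(0) + e_2·(1) + e_3·(-2) + e_4·(-1) = 0
Solving this homogeneous linear system for the smallest-integer solution (first nonzero entry positive) gives (1, -1, -2, 3).

(1, -1, -2, 3)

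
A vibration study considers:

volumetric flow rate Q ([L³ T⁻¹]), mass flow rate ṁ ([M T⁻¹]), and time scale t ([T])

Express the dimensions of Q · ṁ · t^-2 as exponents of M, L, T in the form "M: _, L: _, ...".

Collect each base-dimension exponent across the product:
  M: (0) + (1) − 2·(0) = 1
  L: (3) + (0) − 2·(0) = 3
  T: (-1) + (-1) − 2·(1) = -4
So the dimensions are [M L³ T⁻⁴].

M: 1, L: 3, T: -4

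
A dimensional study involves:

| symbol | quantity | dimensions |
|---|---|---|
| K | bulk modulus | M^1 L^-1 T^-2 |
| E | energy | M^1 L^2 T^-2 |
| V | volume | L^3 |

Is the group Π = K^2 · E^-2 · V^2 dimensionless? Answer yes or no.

Sum the exponent of each base dimension across the product:
  M: 2·[K]_M − 2·[E]_M + 2·[V]_M = 2·(1) − 2·(1) + 2·(0) = 0
  L: 2·[K]_L − 2·[E]_L + 2·[V]_L = 2·(-1) − 2·(2) + 2·(3) = 0
  T: 2·[K]_T − 2·[E]_T + 2·[V]_T = 2·(-2) − 2·(-2) + 2·(0) = 0
All base exponents vanish — dimensionless.

yes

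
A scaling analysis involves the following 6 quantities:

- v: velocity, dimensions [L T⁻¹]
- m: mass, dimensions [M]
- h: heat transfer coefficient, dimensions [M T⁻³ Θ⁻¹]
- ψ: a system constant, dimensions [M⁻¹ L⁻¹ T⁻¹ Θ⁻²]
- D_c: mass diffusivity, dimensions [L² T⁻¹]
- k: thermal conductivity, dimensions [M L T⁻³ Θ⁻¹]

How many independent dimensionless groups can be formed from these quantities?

2

There are 6 variables and 4 base dimensions (M, L, T, Θ).
The dimension matrix has rank 4.
Independent dimensionless groups: 6 − 4 = 2.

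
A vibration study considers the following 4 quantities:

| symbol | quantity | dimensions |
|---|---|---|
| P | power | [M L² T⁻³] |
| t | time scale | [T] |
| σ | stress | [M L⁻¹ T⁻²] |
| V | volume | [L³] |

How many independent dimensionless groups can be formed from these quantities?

1

There are 4 variables and 3 base dimensions (M, L, T).
The dimension matrix has rank 3.
Independent dimensionless groups: 4 − 3 = 1.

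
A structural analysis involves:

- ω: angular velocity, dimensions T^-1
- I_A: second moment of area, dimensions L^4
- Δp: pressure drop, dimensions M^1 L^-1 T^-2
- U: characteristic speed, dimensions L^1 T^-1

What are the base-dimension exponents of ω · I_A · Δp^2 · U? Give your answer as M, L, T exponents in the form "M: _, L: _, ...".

M: 2, L: 3, T: -6

Collect each base-dimension exponent across the product:
  M: (0) + (0) + 2·(1) + (0) = 2
  L: (0) + (4) + 2·(-1) + (1) = 3
  T: (-1) + (0) + 2·(-2) + (-1) = -6
So the dimensions are [M² L³ T⁻⁶].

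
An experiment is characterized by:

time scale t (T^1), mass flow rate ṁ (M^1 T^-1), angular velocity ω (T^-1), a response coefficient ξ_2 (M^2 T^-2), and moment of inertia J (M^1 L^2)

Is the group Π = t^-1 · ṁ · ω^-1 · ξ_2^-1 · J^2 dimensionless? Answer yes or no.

no

Sum the exponent of each base dimension across the product:
  M: −[t]_M + [ṁ]_M − [ω]_M − [ξ_2]_M + 2·[J]_M = −(0) + (1) − (0) − (2) + 2·(1) = 1
  L: −[t]_L + [ṁ]_L − [ω]_L − [ξ_2]_L + 2·[J]_L = −(0) + (0) − (0) − (0) + 2·(2) = 4
  T: −[t]_T + [ṁ]_T − [ω]_T − [ξ_2]_T + 2·[J]_T = −(1) + (-1) − (-1) − (-2) + 2·(0) = 1
Net dimensions [M L⁴ T] ≠ [1] — not dimensionless.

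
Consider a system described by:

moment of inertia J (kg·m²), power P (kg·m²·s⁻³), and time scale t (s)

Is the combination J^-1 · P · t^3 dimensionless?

yes

Sum the exponent of each base dimension across the product:
  M: −[J]_M + [P]_M + 3·[t]_M = −(1) + (1) + 3·(0) = 0
  L: −[J]_L + [P]_L + 3·[t]_L = −(2) + (2) + 3·(0) = 0
  T: −[J]_T + [P]_T + 3·[t]_T = −(0) + (-3) + 3·(1) = 0
  Θ: −[J]_Θ + [P]_Θ + 3·[t]_Θ = −(0) + (0) + 3·(0) = 0
All base exponents vanish — dimensionless.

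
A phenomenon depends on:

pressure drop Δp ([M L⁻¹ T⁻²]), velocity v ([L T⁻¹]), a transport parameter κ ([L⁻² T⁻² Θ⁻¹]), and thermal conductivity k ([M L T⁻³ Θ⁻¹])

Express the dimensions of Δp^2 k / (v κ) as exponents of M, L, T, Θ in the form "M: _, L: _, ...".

M: 3, L: 0, T: -4, Θ: 0

Collect each base-dimension exponent across the product:
  M: 2·(1) − (0) − (0) + (1) = 3
  L: 2·(-1) − (1) − (-2) + (1) = 0
  T: 2·(-2) − (-1) − (-2) + (-3) = -4
  Θ: 2·(0) − (0) − (-1) + (-1) = 0
So the dimensions are [M³ T⁻⁴].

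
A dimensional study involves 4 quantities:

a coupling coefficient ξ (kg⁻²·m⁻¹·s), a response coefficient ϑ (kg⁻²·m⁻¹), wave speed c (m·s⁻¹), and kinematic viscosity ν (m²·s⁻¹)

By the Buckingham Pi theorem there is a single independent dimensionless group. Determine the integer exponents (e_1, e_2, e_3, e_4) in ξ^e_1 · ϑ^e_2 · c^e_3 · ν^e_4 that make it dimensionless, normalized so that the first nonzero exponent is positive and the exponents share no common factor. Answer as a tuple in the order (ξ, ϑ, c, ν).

M: e_1·(-2) + e_2·(-2) + e_3·(0) + e_4·(0) = 0
L: e_1·(-1) + e_2·(-1) + e_3·(1) + e_4·(2) = 0
T: e_1·(1) + e_2·(0) + e_3·(-1) + e_4·(-1) = 0
Solving this homogeneous linear system for the smallest-integer solution (first nonzero entry positive) gives (1, -1, 2, -1).

(1, -1, 2, -1)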